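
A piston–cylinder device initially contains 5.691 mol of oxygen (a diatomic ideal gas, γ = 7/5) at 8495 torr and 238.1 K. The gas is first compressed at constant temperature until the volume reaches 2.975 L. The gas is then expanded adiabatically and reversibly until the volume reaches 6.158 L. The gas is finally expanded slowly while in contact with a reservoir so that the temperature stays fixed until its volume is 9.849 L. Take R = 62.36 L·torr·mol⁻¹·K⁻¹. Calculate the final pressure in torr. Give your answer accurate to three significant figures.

P₄ ≈ 6.41e+03 torr

From PV = nRT: V₁ = nRT₁/P₁ = 9.947 L.
T constant ⇒ Boyle's law P V = const: T₂ = T₁; P₂ = P₁·(V₁/V₂) = 2.840e+04 torr.
Adiabatic (γ = 7/5), T V^(γ−1) and P V^γ constant: T₃ = T₂·(V₂/V₃)^(γ−1) = 178.0 K; P₃ = P₂·(V₂/V₃)^γ = 1.026e+04 torr.
T constant ⇒ Boyle's law P V = const: T₄ = T₃; P₄ = P₃·(V₃/V₄) = 6413 torr.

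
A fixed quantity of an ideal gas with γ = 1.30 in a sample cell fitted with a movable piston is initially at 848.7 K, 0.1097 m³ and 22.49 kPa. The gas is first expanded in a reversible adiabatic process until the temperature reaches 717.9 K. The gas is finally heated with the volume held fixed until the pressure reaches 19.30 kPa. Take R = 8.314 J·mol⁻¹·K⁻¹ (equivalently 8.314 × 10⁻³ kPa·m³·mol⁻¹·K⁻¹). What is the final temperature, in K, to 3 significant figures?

T₃ ≈ 1.27e+03 K

Reversible adiabatic, γ = 1.30: P₂ = P₁·(T₂/T₁)^(γ/(γ−1)) = 10.89 kPa; V₂ = V₁·(T₁/T₂)^(1/(γ−1)) = 0.1916 m³.
V constant ⇒ P ∝ T: V₃ = V₂; T₃ = T₂·(P₃/P₂) = 1272 K.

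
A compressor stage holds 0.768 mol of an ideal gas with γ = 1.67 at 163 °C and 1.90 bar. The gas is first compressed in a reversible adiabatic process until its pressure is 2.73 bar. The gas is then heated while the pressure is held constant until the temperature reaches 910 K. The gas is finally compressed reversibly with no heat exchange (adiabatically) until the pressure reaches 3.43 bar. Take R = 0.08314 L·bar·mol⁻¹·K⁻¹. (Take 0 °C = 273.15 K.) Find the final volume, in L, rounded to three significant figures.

V₄ ≈ 18.6 L

Convert: T₁ = 436.1 K.
From PV = nRT: V₁ = nRT₁/P₁ = 14.66 L.
Adiabatic (γ = 1.67), T V^(γ−1) and P V^γ constant: T₂ = T₁·(P₂/P₁)^((γ−1)/γ) = 504.4 K; V₂ = V₁·(P₁/P₂)^(1/γ) = 11.80 L.
P constant ⇒ V ∝ T: P₃ = P₂; V₃ = V₂·(T₃/T₂) = 21.28 L.
Adiabatic (γ = 1.67), T V^(γ−1) and P V^γ constant: T₄ = T₃·(P₄/P₃)^((γ−1)/γ) = 997.3 K; V₄ = V₃·(P₃/P₄)^(1/γ) = 18.56 L.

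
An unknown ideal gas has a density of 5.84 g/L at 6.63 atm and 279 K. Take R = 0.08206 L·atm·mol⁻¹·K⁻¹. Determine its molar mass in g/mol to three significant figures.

M ≈ 20.2 g/mol

ρ = PM/(RT) ⇒ M = ρRT/P = (5.84 × 0.08206 × 279.0) / 6.63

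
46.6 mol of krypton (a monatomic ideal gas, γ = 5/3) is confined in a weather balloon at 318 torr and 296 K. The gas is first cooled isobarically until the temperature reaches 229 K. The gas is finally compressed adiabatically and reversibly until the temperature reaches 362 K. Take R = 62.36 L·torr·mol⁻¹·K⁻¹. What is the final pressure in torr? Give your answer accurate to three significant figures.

From PV = nRT: V₁ = nRT₁/P₁ = 2705 L.
Isobaric, so V/T is constant: P₂ = P₁; V₂ = V₁·(T₂/T₁) = 2093 L.
Adiabatic (γ = 5/3), T V^(γ−1) and P V^γ constant: P₃ = P₂·(T₃/T₂)^(γ/(γ−1)) = 999.1 torr; V₃ = V₂·(T₂/T₃)^(1/(γ−1)) = 1053 L.

P₃ ≈ 999 torr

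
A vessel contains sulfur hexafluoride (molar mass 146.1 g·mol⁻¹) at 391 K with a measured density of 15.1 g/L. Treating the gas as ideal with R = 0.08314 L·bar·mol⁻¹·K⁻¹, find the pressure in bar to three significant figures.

P ≈ 3.36 bar

ρ = PM/(RT) ⇒ P = ρRT/M = (15.1 × 0.08314 × 391.0) / 146.1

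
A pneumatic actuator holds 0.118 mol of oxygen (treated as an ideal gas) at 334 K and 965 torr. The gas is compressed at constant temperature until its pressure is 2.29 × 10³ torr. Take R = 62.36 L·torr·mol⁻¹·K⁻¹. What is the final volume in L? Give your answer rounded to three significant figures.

V₂ ≈ 1.07 L

From PV = nRT: V₁ = nRT₁/P₁ = 2.547 L.
T constant ⇒ Boyle's law P V = const: T₂ = T₁; V₂ = V₁·(P₁/P₂) = 1.073 L.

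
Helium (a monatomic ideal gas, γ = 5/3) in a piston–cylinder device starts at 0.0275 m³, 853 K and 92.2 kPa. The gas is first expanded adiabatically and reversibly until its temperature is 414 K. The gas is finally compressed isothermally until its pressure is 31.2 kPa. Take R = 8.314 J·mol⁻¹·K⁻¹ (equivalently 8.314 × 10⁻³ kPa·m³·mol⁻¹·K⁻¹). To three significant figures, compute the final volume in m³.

V₃ ≈ 0.0394 m³

Reversible adiabatic, γ = 5/3: P₂ = P₁·(T₂/T₁)^(γ/(γ−1)) = 15.13 kPa; V₂ = V₁·(T₁/T₂)^(1/(γ−1)) = 0.08133 m³.
T constant ⇒ Boyle's law P V = const: T₃ = T₂; V₃ = V₂·(P₂/P₃) = 0.03944 m³.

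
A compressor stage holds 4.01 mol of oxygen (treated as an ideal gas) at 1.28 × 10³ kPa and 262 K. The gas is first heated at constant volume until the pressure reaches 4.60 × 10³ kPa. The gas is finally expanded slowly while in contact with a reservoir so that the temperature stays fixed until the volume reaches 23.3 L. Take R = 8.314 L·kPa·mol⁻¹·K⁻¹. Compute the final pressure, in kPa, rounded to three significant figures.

P₃ ≈ 1.35e+03 kPa

From PV = nRT: V₁ = nRT₁/P₁ = 6.824 L.
V constant ⇒ P ∝ T: V₂ = V₁; T₂ = T₁·(P₂/P₁) = 941.6 K.
T constant ⇒ Boyle's law P V = const: T₃ = T₂; P₃ = P₂·(V₂/V₃) = 1347 kPa.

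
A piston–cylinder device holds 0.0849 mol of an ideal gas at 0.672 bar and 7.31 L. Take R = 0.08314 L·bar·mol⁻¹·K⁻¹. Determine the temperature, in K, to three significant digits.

PV = nRT ⇒ T = PV/(nR) = (0.672 × 7.31) / (0.0849 × 0.08314)

T ≈ 696 K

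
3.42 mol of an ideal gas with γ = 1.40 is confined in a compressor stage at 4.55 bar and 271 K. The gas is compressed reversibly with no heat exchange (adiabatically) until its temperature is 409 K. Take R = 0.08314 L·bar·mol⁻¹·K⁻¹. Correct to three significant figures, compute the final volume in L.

V₂ ≈ 6.05 L

From PV = nRT: V₁ = nRT₁/P₁ = 16.94 L.
Adiabatic (γ = 1.40), T V^(γ−1) and P V^γ constant: P₂ = P₁·(T₂/T₁)^(γ/(γ−1)) = 19.22 bar; V₂ = V₁·(T₁/T₂)^(1/(γ−1)) = 6.052 L.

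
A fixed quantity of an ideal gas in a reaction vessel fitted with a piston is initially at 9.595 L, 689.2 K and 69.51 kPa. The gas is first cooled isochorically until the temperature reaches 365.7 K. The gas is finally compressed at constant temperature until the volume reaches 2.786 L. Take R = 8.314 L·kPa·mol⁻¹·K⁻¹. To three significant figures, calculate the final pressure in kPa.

V constant ⇒ P ∝ T: V₂ = V₁; P₂ = P₁·(T₂/T₁) = 36.88 kPa.
Isothermal, so P V is constant: T₃ = T₂; P₃ = P₂·(V₂/V₃) = 127.0 kPa.

P₃ ≈ 127 kPa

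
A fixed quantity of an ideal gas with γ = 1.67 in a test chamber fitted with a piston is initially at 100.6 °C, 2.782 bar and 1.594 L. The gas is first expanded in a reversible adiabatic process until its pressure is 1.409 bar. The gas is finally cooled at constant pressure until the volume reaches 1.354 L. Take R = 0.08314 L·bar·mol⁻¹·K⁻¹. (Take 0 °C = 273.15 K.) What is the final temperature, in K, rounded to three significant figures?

Convert: T₁ = 373.8 K.
Adiabatic (γ = 1.67), T V^(γ−1) and P V^γ constant: T₂ = T₁·(P₂/P₁)^((γ−1)/γ) = 284.5 K; V₂ = V₁·(P₁/P₂)^(1/γ) = 2.396 L.
P constant ⇒ V ∝ T: P₃ = P₂; T₃ = T₂·(V₃/V₂) = 160.8 K.

T₃ ≈ 161 K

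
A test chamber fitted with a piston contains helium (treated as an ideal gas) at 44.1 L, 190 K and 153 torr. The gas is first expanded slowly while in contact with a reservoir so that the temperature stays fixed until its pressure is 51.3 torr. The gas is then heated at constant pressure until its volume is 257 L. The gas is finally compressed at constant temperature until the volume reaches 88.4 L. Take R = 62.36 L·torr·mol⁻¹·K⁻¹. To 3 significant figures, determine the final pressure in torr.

T constant ⇒ Boyle's law P V = const: T₂ = T₁; V₂ = V₁·(P₁/P₂) = 131.5 L.
Isobaric, so V/T is constant: P₃ = P₂; T₃ = T₂·(V₃/V₂) = 371.3 K.
Isothermal, so P V is constant: T₄ = T₃; P₄ = P₃·(V₃/V₄) = 149.1 torr.

P₄ ≈ 149 torr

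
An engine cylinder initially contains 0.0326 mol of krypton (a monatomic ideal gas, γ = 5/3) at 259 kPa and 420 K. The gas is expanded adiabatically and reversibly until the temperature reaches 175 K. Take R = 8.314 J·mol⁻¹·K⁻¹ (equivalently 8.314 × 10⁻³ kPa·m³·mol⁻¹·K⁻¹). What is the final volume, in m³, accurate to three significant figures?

V₂ ≈ 0.00163 m³

From PV = nRT: V₁ = nRT₁/P₁ = 0.0004395 m³.
Reversible adiabatic, γ = 5/3: P₂ = P₁·(T₂/T₁)^(γ/(γ−1)) = 29.02 kPa; V₂ = V₁·(T₁/T₂)^(1/(γ−1)) = 0.001634 m³.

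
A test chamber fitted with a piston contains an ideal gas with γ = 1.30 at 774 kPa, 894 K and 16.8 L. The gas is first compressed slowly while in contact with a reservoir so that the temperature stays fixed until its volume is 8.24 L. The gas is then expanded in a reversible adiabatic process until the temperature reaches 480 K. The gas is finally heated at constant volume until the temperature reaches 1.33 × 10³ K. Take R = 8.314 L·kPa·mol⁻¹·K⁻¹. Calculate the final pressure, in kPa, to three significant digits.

P₄ ≈ 295 kPa

T constant ⇒ Boyle's law P V = const: T₂ = T₁; P₂ = P₁·(V₁/V₂) = 1578 kPa.
Reversible adiabatic, γ = 1.30: P₃ = P₂·(T₃/T₂)^(γ/(γ−1)) = 106.6 kPa; V₃ = V₂·(T₂/T₃)^(1/(γ−1)) = 65.50 L.
Isochoric, so P/T is constant: V₄ = V₃; P₄ = P₃·(T₄/T₃) = 295.3 kPa.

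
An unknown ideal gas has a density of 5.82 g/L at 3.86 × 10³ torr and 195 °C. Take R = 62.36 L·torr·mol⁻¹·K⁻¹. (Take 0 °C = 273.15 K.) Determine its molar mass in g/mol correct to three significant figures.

ρ = PM/(RT) ⇒ M = ρRT/P = (5.82 × 62.36 × 468.1) / 3.86e+03

M ≈ 44.0 g/mol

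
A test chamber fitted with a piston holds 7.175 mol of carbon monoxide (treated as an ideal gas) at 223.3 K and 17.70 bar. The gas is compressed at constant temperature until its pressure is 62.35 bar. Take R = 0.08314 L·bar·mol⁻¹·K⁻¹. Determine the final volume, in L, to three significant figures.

From PV = nRT: V₁ = nRT₁/P₁ = 7.526 L.
T constant ⇒ Boyle's law P V = const: T₂ = T₁; V₂ = V₁·(P₁/P₂) = 2.136 L.

V₂ ≈ 2.14 L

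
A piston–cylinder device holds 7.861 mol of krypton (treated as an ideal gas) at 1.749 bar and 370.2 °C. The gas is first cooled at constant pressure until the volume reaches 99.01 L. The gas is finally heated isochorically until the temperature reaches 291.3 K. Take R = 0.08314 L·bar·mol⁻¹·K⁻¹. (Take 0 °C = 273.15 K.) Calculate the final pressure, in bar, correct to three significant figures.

Convert: T₁ = 643.3 K.
From PV = nRT: V₁ = nRT₁/P₁ = 240.4 L.
P constant ⇒ V ∝ T: P₂ = P₁; T₂ = T₁·(V₂/V₁) = 265.0 K.
V constant ⇒ P ∝ T: V₃ = V₂; P₃ = P₂·(T₃/T₂) = 1.923 bar.

P₃ ≈ 1.92 bar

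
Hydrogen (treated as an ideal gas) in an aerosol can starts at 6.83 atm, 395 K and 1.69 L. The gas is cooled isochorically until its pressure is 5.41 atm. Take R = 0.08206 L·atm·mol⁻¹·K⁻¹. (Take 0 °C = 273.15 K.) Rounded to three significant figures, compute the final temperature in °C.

T₂ ≈ 39.7 °C

Isochoric, so P/T is constant: V₂ = V₁; T₂ = T₁·(P₂/P₁) = 312.9 K.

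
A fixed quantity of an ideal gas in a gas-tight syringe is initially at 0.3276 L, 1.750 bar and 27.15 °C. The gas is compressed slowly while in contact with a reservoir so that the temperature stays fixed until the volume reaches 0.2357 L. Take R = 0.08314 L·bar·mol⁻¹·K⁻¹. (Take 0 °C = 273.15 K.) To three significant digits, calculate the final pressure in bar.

P₂ ≈ 2.43 bar

Convert: T₁ = 300.3 K.
Isothermal, so P V is constant: T₂ = T₁; P₂ = P₁·(V₁/V₂) = 2.432 bar.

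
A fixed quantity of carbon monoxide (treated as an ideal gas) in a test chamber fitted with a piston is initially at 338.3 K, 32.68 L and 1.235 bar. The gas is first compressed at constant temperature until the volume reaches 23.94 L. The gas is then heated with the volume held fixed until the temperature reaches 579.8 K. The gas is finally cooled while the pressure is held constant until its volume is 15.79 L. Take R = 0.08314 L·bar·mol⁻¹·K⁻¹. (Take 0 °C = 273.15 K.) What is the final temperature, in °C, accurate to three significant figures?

T₄ ≈ 109 °C

Isothermal, so P V is constant: T₂ = T₁; P₂ = P₁·(V₁/V₂) = 1.686 bar.
Isochoric, so P/T is constant: V₃ = V₂; P₃ = P₂·(T₃/T₂) = 2.889 bar.
Isobaric, so V/T is constant: P₄ = P₃; T₄ = T₃·(V₄/V₃) = 382.4 K.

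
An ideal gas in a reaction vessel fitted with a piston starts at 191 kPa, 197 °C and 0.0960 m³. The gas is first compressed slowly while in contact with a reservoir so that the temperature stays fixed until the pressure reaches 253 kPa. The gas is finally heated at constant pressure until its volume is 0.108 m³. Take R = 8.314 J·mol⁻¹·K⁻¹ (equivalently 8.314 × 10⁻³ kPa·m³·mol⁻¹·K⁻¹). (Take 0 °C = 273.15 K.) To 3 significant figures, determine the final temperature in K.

T₃ ≈ 701 K

Convert: T₁ = 470.1 K.
Isothermal, so P V is constant: T₂ = T₁; V₂ = V₁·(P₁/P₂) = 0.07247 m³.
Isobaric, so V/T is constant: P₃ = P₂; T₃ = T₂·(V₃/V₂) = 700.6 K.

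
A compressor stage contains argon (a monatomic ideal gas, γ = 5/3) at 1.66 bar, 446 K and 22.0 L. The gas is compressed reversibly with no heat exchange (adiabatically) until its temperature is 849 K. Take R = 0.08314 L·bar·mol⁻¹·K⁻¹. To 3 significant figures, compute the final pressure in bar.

P₂ ≈ 8.30 bar

Reversible adiabatic, γ = 5/3: P₂ = P₁·(T₂/T₁)^(γ/(γ−1)) = 8.299 bar; V₂ = V₁·(T₁/T₂)^(1/(γ−1)) = 8.377 L.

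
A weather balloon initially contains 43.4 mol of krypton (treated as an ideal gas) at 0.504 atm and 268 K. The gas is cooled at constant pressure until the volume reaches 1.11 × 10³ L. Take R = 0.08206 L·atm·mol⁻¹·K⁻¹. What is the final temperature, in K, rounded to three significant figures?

T₂ ≈ 157 K

From PV = nRT: V₁ = nRT₁/P₁ = 1894 L.
P constant ⇒ V ∝ T: P₂ = P₁; T₂ = T₁·(V₂/V₁) = 157.1 K.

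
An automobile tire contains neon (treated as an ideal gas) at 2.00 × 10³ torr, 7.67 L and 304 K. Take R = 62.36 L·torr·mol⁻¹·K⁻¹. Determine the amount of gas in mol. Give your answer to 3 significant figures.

PV = nRT ⇒ n = PV/(RT) = (2.00e+03 × 7.67) / (62.36 × 304)

n ≈ 0.809 mol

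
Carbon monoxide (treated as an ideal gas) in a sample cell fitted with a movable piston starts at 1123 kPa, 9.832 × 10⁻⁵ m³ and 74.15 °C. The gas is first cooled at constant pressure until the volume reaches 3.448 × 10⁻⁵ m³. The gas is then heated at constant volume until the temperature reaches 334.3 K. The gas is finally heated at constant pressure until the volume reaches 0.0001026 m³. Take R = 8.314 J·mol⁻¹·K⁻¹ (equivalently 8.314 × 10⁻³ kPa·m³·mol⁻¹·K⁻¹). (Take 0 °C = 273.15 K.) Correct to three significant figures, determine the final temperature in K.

Convert: T₁ = 347.3 K.
P constant ⇒ V ∝ T: P₂ = P₁; T₂ = T₁·(V₂/V₁) = 121.8 K.
V constant ⇒ P ∝ T: V₃ = V₂; P₃ = P₂·(T₃/T₂) = 3082 kPa.
P constant ⇒ V ∝ T: P₄ = P₃; T₄ = T₃·(V₄/V₃) = 994.8 K.

T₄ ≈ 995 K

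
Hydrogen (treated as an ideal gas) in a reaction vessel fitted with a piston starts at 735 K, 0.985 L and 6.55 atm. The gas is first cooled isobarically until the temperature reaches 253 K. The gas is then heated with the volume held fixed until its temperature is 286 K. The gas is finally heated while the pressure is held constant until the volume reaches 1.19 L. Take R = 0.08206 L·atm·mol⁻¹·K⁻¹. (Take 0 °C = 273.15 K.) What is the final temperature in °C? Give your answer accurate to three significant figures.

T₄ ≈ 731 °C

Isobaric, so V/T is constant: P₂ = P₁; V₂ = V₁·(T₂/T₁) = 0.3391 L.
Isochoric, so P/T is constant: V₃ = V₂; P₃ = P₂·(T₃/T₂) = 7.404 atm.
Isobaric, so V/T is constant: P₄ = P₃; T₄ = T₃·(V₄/V₃) = 1004 K.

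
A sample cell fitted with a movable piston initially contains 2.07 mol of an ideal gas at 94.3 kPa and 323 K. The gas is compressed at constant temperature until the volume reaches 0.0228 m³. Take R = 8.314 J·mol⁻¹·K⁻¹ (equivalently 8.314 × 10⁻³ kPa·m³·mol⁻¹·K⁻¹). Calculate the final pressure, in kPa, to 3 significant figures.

P₂ ≈ 244 kPa

From PV = nRT: V₁ = nRT₁/P₁ = 0.05895 m³.
Isothermal, so P V is constant: T₂ = T₁; P₂ = P₁·(V₁/V₂) = 243.8 kPa.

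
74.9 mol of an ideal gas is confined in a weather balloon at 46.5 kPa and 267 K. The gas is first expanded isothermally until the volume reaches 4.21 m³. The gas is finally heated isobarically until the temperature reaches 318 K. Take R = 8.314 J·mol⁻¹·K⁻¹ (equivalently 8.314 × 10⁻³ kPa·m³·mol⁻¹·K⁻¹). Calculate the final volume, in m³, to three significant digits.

V₃ ≈ 5.01 m³

From PV = nRT: V₁ = nRT₁/P₁ = 3.576 m³.
Isothermal, so P V is constant: T₂ = T₁; P₂ = P₁·(V₁/V₂) = 39.49 kPa.
Isobaric, so V/T is constant: P₃ = P₂; V₃ = V₂·(T₃/T₂) = 5.014 m³.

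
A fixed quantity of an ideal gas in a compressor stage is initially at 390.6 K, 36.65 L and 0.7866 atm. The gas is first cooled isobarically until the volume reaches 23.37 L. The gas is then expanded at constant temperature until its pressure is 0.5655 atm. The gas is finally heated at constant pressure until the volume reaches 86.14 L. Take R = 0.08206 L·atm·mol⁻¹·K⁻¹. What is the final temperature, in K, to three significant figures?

Isobaric, so V/T is constant: P₂ = P₁; T₂ = T₁·(V₂/V₁) = 249.1 K.
T constant ⇒ Boyle's law P V = const: T₃ = T₂; V₃ = V₂·(P₂/P₃) = 32.51 L.
P constant ⇒ V ∝ T: P₄ = P₃; T₄ = T₃·(V₄/V₃) = 660.0 K.

T₄ ≈ 660 K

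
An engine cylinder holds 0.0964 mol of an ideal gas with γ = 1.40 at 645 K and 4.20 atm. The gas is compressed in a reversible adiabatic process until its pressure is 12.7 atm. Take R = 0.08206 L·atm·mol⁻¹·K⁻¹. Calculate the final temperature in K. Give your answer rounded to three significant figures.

From PV = nRT: V₁ = nRT₁/P₁ = 1.215 L.
Reversible adiabatic, γ = 1.40: T₂ = T₁·(P₂/P₁)^((γ−1)/γ) = 884.8 K; V₂ = V₁·(P₁/P₂)^(1/γ) = 0.5511 L.

T₂ ≈ 885 K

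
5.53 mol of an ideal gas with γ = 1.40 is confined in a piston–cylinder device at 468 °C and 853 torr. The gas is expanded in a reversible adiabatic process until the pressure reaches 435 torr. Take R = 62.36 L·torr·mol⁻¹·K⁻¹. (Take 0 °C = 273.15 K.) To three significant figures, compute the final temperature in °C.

Convert: T₁ = 741.1 K.
From PV = nRT: V₁ = nRT₁/P₁ = 299.6 L.
Reversible adiabatic, γ = 1.40: T₂ = T₁·(P₂/P₁)^((γ−1)/γ) = 611.4 K; V₂ = V₁·(P₁/P₂)^(1/γ) = 484.7 L.

T₂ ≈ 338 °C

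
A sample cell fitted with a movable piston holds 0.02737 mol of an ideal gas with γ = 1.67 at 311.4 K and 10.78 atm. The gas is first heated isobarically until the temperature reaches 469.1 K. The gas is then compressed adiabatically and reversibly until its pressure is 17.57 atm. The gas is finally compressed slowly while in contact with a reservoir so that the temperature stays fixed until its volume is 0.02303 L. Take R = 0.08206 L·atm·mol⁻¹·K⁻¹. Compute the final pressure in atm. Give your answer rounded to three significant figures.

P₄ ≈ 55.7 atm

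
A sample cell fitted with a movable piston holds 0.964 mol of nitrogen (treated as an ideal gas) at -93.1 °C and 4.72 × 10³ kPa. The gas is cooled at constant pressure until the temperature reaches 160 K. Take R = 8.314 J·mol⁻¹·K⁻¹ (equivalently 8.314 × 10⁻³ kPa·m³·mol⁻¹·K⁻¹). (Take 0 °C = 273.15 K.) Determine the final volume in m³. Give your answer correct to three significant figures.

V₂ ≈ 0.000272 m³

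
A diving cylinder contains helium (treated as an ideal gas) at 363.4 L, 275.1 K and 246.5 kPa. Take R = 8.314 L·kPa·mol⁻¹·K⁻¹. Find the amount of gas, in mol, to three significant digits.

PV = nRT ⇒ n = PV/(RT) = (246.5 × 363.4) / (8.314 × 275.1)

n ≈ 39.2 mol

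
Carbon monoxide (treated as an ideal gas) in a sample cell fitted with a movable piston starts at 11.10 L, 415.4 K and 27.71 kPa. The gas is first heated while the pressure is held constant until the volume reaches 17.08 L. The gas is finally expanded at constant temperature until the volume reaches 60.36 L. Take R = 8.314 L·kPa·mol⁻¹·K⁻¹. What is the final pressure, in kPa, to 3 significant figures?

P constant ⇒ V ∝ T: P₂ = P₁; T₂ = T₁·(V₂/V₁) = 639.2 K.
Isothermal, so P V is constant: T₃ = T₂; P₃ = P₂·(V₂/V₃) = 7.841 kPa.

P₃ ≈ 7.84 kPa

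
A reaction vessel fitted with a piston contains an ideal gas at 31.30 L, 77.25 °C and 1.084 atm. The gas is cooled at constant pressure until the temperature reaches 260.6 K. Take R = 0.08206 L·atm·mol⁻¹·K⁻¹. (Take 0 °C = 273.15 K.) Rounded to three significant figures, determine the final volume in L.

V₂ ≈ 23.3 L

Convert: T₁ = 350.4 K.
Isobaric, so V/T is constant: P₂ = P₁; V₂ = V₁·(T₂/T₁) = 23.28 L.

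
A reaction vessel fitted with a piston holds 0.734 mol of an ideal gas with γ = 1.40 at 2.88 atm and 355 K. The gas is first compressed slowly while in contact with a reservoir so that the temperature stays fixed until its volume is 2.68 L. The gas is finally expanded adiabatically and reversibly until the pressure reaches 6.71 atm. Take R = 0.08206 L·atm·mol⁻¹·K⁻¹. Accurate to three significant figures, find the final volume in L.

V₃ ≈ 3.03 L

From PV = nRT: V₁ = nRT₁/P₁ = 7.424 L.
T constant ⇒ Boyle's law P V = const: T₂ = T₁; P₂ = P₁·(V₁/V₂) = 7.978 atm.
Adiabatic (γ = 1.40), T V^(γ−1) and P V^γ constant: T₃ = T₂·(P₃/P₂)^((γ−1)/γ) = 337.9 K; V₃ = V₂·(P₂/P₃)^(1/γ) = 3.033 L.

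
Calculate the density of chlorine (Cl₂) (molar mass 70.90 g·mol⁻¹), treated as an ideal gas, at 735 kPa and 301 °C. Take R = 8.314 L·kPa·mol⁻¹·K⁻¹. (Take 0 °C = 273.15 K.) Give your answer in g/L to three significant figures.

ρ ≈ 10.9 g/L

ρ = PM/(RT) = (735 × 70.90) / (8.314 × 574.1)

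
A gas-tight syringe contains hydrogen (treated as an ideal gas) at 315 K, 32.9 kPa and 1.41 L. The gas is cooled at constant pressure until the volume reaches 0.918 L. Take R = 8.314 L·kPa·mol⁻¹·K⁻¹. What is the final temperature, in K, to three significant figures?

T₂ ≈ 205 K

Isobaric, so V/T is constant: P₂ = P₁; T₂ = T₁·(V₂/V₁) = 205.1 K.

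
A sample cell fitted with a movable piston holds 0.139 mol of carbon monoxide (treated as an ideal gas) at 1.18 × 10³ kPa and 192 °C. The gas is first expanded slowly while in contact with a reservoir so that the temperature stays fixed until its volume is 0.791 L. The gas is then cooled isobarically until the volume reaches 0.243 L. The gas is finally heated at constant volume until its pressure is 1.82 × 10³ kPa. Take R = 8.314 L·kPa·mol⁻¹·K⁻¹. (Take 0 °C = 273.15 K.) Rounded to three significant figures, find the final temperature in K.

Convert: T₁ = 465.1 K.
From PV = nRT: V₁ = nRT₁/P₁ = 0.4555 L.
Isothermal, so P V is constant: T₂ = T₁; P₂ = P₁·(V₁/V₂) = 679.6 kPa.
P constant ⇒ V ∝ T: P₃ = P₂; T₃ = T₂·(V₃/V₂) = 142.9 K.
V constant ⇒ P ∝ T: V₄ = V₃; T₄ = T₃·(P₄/P₃) = 382.7 K.

T₄ ≈ 383 K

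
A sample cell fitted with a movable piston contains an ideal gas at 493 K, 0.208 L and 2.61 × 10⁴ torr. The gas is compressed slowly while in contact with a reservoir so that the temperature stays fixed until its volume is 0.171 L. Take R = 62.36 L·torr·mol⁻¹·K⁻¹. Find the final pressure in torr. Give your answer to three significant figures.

P₂ ≈ 3.17e+04 torr

T constant ⇒ Boyle's law P V = const: T₂ = T₁; P₂ = P₁·(V₁/V₂) = 3.175e+04 torr.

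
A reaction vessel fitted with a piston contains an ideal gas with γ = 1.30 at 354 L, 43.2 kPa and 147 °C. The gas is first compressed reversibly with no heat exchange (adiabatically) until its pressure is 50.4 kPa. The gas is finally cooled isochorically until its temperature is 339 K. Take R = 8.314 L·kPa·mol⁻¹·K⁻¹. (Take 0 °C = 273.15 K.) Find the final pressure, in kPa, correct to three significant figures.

P₃ ≈ 39.2 kPa

Convert: T₁ = 420.1 K.
Adiabatic (γ = 1.30), T V^(γ−1) and P V^γ constant: T₂ = T₁·(P₂/P₁)^((γ−1)/γ) = 435.4 K; V₂ = V₁·(P₁/P₂)^(1/γ) = 314.4 L.
V constant ⇒ P ∝ T: V₃ = V₂; P₃ = P₂·(T₃/T₂) = 39.24 kPa.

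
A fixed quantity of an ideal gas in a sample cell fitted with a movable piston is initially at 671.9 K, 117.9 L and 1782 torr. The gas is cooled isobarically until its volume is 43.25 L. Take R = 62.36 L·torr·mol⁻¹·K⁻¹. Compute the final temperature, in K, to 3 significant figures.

P constant ⇒ V ∝ T: P₂ = P₁; T₂ = T₁·(V₂/V₁) = 246.5 K.

T₂ ≈ 246 K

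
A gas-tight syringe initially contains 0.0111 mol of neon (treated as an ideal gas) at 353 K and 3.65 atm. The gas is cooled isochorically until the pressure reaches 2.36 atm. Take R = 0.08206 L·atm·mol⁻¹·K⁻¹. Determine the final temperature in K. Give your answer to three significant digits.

From PV = nRT: V₁ = nRT₁/P₁ = 0.08809 L.
Isochoric, so P/T is constant: V₂ = V₁; T₂ = T₁·(P₂/P₁) = 228.2 K.

T₂ ≈ 228 K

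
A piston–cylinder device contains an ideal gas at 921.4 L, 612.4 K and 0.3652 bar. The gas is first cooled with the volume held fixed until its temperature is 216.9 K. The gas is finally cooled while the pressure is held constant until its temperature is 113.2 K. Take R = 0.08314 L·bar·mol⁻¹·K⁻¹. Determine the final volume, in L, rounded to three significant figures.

V₃ ≈ 481 L

V constant ⇒ P ∝ T: V₂ = V₁; P₂ = P₁·(T₂/T₁) = 0.1293 bar.
P constant ⇒ V ∝ T: P₃ = P₂; V₃ = V₂·(T₃/T₂) = 480.9 L.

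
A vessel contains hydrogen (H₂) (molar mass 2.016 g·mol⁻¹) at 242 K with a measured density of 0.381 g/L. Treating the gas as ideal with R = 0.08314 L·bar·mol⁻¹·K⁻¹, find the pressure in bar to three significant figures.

P ≈ 3.80 bar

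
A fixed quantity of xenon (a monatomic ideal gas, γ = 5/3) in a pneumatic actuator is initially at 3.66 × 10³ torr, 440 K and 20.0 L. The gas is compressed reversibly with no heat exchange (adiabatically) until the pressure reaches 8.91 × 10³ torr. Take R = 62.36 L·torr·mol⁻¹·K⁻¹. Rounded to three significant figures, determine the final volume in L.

Adiabatic (γ = 5/3), T V^(γ−1) and P V^γ constant: T₂ = T₁·(P₂/P₁)^((γ−1)/γ) = 628.1 K; V₂ = V₁·(P₁/P₂)^(1/γ) = 11.73 L.

V₂ ≈ 11.7 L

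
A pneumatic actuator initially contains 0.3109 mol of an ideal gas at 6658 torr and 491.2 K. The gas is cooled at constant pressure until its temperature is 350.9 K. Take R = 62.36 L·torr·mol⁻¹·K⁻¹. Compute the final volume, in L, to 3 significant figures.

V₂ ≈ 1.02 L

From PV = nRT: V₁ = nRT₁/P₁ = 1.430 L.
Isobaric, so V/T is constant: P₂ = P₁; V₂ = V₁·(T₂/T₁) = 1.022 L.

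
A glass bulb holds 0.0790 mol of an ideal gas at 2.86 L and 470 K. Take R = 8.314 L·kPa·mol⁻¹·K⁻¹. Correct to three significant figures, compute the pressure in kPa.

P ≈ 108 kPa

PV = nRT ⇒ P = nRT/V = (0.0790 × 8.314 × 470) / 2.86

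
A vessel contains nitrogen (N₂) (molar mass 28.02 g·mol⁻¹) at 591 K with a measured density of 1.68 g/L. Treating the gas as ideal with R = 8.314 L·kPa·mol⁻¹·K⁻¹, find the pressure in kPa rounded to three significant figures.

P ≈ 295 kPa

ρ = PM/(RT) ⇒ P = ρRT/M = (1.68 × 8.314 × 591.0) / 28.02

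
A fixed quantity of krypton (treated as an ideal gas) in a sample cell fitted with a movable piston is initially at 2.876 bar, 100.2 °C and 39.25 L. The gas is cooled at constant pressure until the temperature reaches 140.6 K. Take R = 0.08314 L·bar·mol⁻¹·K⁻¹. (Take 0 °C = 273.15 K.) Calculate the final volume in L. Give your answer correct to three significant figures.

Convert: T₁ = 373.3 K.
P constant ⇒ V ∝ T: P₂ = P₁; V₂ = V₁·(T₂/T₁) = 14.78 L.

V₂ ≈ 14.8 L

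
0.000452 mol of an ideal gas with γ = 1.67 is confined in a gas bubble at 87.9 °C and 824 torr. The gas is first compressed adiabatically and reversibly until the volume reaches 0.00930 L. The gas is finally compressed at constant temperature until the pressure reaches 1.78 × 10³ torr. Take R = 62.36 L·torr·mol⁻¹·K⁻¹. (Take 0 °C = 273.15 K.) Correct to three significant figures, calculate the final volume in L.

Convert: T₁ = 361.0 K.
From PV = nRT: V₁ = nRT₁/P₁ = 0.01235 L.
Adiabatic (γ = 1.67), T V^(γ−1) and P V^γ constant: T₂ = T₁·(V₁/V₂)^(γ−1) = 436.6 K; P₂ = P₁·(V₁/V₂)^γ = 1323 torr.
Isothermal, so P V is constant: T₃ = T₂; V₃ = V₂·(P₂/P₃) = 0.006914 L.

V₃ ≈ 0.00691 L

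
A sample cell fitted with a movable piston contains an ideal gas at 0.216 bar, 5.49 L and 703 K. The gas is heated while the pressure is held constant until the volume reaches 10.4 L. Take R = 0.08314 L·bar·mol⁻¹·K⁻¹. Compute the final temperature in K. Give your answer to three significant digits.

Isobaric, so V/T is constant: P₂ = P₁; T₂ = T₁·(V₂/V₁) = 1332 K.

T₂ ≈ 1.33e+03 K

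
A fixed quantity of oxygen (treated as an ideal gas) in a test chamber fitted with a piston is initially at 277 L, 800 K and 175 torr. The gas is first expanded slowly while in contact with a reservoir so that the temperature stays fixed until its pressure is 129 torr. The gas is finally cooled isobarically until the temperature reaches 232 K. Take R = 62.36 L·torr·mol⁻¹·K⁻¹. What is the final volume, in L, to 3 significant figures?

V₃ ≈ 109 L

Isothermal, so P V is constant: T₂ = T₁; V₂ = V₁·(P₁/P₂) = 375.8 L.
Isobaric, so V/T is constant: P₃ = P₂; V₃ = V₂·(T₃/T₂) = 109.0 L.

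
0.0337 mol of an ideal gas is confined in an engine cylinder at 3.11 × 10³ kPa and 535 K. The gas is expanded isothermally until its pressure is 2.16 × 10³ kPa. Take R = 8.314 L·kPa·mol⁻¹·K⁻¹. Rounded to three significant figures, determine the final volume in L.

V₂ ≈ 0.0694 L

From PV = nRT: V₁ = nRT₁/P₁ = 0.04820 L.
Isothermal, so P V is constant: T₂ = T₁; V₂ = V₁·(P₁/P₂) = 0.06940 L.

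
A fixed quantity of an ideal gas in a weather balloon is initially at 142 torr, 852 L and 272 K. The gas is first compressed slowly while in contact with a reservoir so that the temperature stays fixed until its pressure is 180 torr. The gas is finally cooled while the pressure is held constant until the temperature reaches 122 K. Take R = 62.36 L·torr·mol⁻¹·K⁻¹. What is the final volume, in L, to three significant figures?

T constant ⇒ Boyle's law P V = const: T₂ = T₁; V₂ = V₁·(P₁/P₂) = 672.1 L.
Isobaric, so V/T is constant: P₃ = P₂; V₃ = V₂·(T₃/T₂) = 301.5 L.

V₃ ≈ 301 L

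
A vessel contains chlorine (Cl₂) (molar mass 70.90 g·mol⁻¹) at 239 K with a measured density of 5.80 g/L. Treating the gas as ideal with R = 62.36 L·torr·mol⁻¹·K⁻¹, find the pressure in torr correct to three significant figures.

P ≈ 1.22e+03 torr

ρ = PM/(RT) ⇒ P = ρRT/M = (5.80 × 62.36 × 239.0) / 70.90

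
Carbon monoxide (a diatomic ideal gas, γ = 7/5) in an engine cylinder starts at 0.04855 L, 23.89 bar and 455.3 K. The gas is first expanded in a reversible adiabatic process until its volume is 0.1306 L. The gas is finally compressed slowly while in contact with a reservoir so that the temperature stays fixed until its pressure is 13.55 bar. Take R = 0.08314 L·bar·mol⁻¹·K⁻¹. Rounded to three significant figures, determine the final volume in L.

Adiabatic (γ = 7/5), T V^(γ−1) and P V^γ constant: T₂ = T₁·(V₁/V₂)^(γ−1) = 306.5 K; P₂ = P₁·(V₁/V₂)^γ = 5.978 bar.
Isothermal, so P V is constant: T₃ = T₂; V₃ = V₂·(P₂/P₃) = 0.05762 L.

V₃ ≈ 0.0576 L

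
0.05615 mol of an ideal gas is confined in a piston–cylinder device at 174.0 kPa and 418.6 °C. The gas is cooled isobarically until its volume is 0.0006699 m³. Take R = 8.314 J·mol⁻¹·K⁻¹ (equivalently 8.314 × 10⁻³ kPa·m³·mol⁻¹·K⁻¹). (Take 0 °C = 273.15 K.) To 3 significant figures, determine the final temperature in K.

T₂ ≈ 250 K

Convert: T₁ = 691.8 K.
From PV = nRT: V₁ = nRT₁/P₁ = 0.001856 m³.
P constant ⇒ V ∝ T: P₂ = P₁; T₂ = T₁·(V₂/V₁) = 249.7 K.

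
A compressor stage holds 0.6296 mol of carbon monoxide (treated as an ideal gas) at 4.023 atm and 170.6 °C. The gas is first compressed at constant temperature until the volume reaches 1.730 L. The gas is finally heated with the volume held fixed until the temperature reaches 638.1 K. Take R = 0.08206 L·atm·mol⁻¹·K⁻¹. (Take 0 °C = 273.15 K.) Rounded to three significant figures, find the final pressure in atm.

P₃ ≈ 19.1 atm

Convert: T₁ = 443.8 K.
From PV = nRT: V₁ = nRT₁/P₁ = 5.699 L.
Isothermal, so P V is constant: T₂ = T₁; P₂ = P₁·(V₁/V₂) = 13.25 atm.
V constant ⇒ P ∝ T: V₃ = V₂; P₃ = P₂·(T₃/T₂) = 19.06 atm.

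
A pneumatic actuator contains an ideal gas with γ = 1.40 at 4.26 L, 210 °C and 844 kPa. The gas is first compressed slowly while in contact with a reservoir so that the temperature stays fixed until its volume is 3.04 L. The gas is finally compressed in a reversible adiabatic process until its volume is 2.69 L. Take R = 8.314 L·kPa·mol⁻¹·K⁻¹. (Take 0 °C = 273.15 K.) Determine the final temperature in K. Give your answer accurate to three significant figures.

Convert: T₁ = 483.1 K.
T constant ⇒ Boyle's law P V = const: T₂ = T₁; P₂ = P₁·(V₁/V₂) = 1183 kPa.
Adiabatic (γ = 1.40), T V^(γ−1) and P V^γ constant: T₃ = T₂·(V₂/V₃)^(γ−1) = 507.4 K; P₃ = P₂·(V₂/V₃)^γ = 1404 kPa.

T₃ ≈ 507 K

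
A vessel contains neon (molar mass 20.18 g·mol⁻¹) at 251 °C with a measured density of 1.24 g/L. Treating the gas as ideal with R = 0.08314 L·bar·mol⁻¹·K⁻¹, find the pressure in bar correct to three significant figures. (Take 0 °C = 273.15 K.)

P ≈ 2.68 bar

ρ = PM/(RT) ⇒ P = ρRT/M = (1.24 × 0.08314 × 524.1) / 20.18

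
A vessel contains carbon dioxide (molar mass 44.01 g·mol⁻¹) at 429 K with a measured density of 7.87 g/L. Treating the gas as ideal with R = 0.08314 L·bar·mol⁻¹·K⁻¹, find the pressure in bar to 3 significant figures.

ρ = PM/(RT) ⇒ P = ρRT/M = (7.87 × 0.08314 × 429.0) / 44.01

P ≈ 6.38 bar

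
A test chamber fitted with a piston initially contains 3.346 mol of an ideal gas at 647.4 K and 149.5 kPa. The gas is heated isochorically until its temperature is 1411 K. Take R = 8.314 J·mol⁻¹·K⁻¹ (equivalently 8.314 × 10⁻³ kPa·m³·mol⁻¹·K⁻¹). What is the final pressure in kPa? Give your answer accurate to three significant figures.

P₂ ≈ 326 kPa

From PV = nRT: V₁ = nRT₁/P₁ = 0.1205 m³.
Isochoric, so P/T is constant: V₂ = V₁; P₂ = P₁·(T₂/T₁) = 325.8 kPa.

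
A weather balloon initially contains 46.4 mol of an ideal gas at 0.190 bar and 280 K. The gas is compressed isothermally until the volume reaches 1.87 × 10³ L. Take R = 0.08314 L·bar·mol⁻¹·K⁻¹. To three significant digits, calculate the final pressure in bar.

P₂ ≈ 0.578 bar

From PV = nRT: V₁ = nRT₁/P₁ = 5685 L.
Isothermal, so P V is constant: T₂ = T₁; P₂ = P₁·(V₁/V₂) = 0.5776 bar.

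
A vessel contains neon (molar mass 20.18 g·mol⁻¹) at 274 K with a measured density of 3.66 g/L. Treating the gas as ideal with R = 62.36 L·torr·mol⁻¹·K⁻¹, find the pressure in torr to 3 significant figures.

ρ = PM/(RT) ⇒ P = ρRT/M = (3.66 × 62.36 × 274.0) / 20.18

P ≈ 3.10e+03 torr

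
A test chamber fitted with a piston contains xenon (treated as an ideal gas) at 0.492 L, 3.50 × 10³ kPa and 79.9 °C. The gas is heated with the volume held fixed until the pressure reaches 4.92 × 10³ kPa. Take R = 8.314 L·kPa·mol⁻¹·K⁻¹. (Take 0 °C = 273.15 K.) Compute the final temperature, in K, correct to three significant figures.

Convert: T₁ = 353.0 K.
Isochoric, so P/T is constant: V₂ = V₁; T₂ = T₁·(P₂/P₁) = 496.3 K.

T₂ ≈ 496 K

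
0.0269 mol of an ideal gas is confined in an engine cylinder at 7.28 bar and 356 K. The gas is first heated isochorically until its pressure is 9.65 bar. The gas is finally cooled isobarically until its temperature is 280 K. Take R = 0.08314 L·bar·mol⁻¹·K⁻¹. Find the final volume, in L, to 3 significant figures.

From PV = nRT: V₁ = nRT₁/P₁ = 0.1094 L.
V constant ⇒ P ∝ T: V₂ = V₁; T₂ = T₁·(P₂/P₁) = 471.9 K.
P constant ⇒ V ∝ T: P₃ = P₂; V₃ = V₂·(T₃/T₂) = 0.06489 L.

V₃ ≈ 0.0649 L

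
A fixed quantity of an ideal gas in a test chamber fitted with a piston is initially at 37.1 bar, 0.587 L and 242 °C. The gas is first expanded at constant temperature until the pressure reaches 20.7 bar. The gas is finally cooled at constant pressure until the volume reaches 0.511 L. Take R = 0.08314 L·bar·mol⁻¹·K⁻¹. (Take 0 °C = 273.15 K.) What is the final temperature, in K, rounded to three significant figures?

T₃ ≈ 250 K

Convert: T₁ = 515.1 K.
Isothermal, so P V is constant: T₂ = T₁; V₂ = V₁·(P₁/P₂) = 1.052 L.
P constant ⇒ V ∝ T: P₃ = P₂; T₃ = T₂·(V₃/V₂) = 250.2 K.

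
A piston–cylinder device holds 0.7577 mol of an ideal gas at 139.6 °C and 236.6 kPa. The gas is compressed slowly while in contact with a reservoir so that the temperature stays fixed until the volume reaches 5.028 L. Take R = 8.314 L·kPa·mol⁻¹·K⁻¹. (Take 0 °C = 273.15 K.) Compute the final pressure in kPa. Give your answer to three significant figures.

Convert: T₁ = 412.8 K.
From PV = nRT: V₁ = nRT₁/P₁ = 10.99 L.
Isothermal, so P V is constant: T₂ = T₁; P₂ = P₁·(V₁/V₂) = 517.1 kPa.

P₂ ≈ 517 kPa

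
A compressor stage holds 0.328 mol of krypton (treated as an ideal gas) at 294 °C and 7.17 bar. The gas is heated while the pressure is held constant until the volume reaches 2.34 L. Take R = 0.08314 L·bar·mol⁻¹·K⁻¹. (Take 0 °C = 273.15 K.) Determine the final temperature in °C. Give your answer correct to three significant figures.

T₂ ≈ 342 °C

Convert: T₁ = 567.1 K.
From PV = nRT: V₁ = nRT₁/P₁ = 2.157 L.
P constant ⇒ V ∝ T: P₂ = P₁; T₂ = T₁·(V₂/V₁) = 615.2 K.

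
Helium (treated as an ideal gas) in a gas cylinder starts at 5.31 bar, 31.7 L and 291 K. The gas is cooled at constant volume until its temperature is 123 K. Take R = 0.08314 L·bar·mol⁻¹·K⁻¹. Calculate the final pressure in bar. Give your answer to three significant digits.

Isochoric, so P/T is constant: V₂ = V₁; P₂ = P₁·(T₂/T₁) = 2.244 bar.

P₂ ≈ 2.24 bar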